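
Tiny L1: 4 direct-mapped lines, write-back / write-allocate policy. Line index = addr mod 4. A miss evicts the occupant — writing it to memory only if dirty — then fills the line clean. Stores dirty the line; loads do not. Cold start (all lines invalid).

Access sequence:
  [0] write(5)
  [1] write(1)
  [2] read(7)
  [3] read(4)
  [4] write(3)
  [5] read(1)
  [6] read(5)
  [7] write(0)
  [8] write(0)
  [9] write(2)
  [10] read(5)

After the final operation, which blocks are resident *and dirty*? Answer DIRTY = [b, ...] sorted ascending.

0: W B5 -> L1 miss  d=D]
1: W B1 -> L1 miss wb->B5  d=D]
2: R B7 -> L3 miss  d=-]
3: R B4 -> L0 miss  d=-]
4: W B3 -> L3 miss  d=D]
5: R B1 -> L1 hit  d=D]
6: R B5 -> L1 miss wb->B1  d=-]
7: W B0 -> L0 miss  d=D]
8: W B0 -> L0 hit  d=D]
9: W B2 -> L2 miss  d=D]
10: R B5 -> L1 hit  d=-]

DIRTY = [0, 2, 3]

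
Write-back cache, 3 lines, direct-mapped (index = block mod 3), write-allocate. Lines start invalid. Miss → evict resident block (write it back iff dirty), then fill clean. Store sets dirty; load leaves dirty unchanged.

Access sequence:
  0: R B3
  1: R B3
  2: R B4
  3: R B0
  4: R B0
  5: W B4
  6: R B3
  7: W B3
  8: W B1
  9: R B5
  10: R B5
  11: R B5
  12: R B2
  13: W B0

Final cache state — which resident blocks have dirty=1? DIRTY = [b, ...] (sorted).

DIRTY = [0, 1]

0: R B3 -> L0 miss  d=-]
1: R B3 -> L0 hit  d=-]
2: R B4 -> L1 miss  d=-]
3: R B0 -> L0 miss  d=-]
4: R B0 -> L0 hit  d=-]
5: W B4 -> L1 hit  d=D]
6: R B3 -> L0 miss  d=-]
7: W B3 -> L0 hit  d=D]
8: W B1 -> L1 miss wb->B4  d=D]
9: R B5 -> L2 miss  d=-]
10: R B5 -> L2 hit  d=-]
11: R B5 -> L2 hit  d=-]
12: R B2 -> L2 miss  d=-]
13: W B0 -> L0 miss wb->B3  d=D]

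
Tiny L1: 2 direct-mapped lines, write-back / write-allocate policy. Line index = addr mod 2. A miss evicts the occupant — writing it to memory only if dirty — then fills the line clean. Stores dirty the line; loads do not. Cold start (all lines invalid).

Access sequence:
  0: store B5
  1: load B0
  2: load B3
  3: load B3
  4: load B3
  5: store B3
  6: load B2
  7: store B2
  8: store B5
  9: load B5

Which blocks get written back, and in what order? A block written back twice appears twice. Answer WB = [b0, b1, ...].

WB = [5, 3]

0: W B5 → L1 miss [D]
1: R B0 → L0 miss [-]
2: R B3 → L1 miss wb→B5 [-]
3: R B3 → L1 hit [-]
4: R B3 → L1 hit [-]
5: W B3 → L1 hit [D]
6: R B2 → L0 miss [-]
7: W B2 → L0 hit [D]
8: W B5 → L1 miss wb→B3 [D]
9: R B5 → L1 hit [D]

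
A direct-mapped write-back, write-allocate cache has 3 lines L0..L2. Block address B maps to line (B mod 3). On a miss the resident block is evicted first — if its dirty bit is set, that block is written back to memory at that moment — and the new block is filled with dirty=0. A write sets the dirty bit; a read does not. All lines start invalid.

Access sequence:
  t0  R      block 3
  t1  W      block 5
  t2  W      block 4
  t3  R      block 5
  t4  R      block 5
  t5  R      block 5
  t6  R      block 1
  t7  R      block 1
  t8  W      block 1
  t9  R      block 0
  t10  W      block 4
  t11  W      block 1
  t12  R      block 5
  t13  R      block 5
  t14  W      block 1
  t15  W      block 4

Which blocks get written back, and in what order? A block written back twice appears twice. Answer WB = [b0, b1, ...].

WB = [4, 1, 4, 1]

0: R B3 -> L0 miss  d=-]
1: W B5 -> L2 miss  d=D]
2: W B4 -> L1 miss  d=D]
3: R B5 -> L2 hit  d=D]
4: R B5 -> L2 hit  d=D]
5: R B5 -> L2 hit  d=D]
6: R B1 -> L1 miss wb->B4  d=-]
7: R B1 -> L1 hit  d=-]
8: W B1 -> L1 hit  d=D]
9: R B0 -> L0 miss  d=-]
10: W B4 -> L1 miss wb->B1  d=D]
11: W B1 -> L1 miss wb->B4  d=D]
12: R B5 -> L2 hit  d=D]
13: R B5 -> L2 hit  d=D]
14: W B1 -> L1 hit  d=D]
15: W B4 -> L1 miss wb->B1  d=D]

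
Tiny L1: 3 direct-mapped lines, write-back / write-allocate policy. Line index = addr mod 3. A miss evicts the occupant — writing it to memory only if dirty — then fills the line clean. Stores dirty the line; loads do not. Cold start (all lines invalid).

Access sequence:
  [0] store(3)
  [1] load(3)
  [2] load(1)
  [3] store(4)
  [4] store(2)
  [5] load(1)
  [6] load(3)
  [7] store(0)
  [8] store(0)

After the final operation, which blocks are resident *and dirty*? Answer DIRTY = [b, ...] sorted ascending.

DIRTY = [0, 2]

0: W B3 → L0 miss [D]
1: R B3 → L0 hit [D]
2: R B1 → L1 miss [-]
3: W B4 → L1 miss [D]
4: W B2 → L2 miss [D]
5: R B1 → L1 miss wb→B4 [-]
6: R B3 → L0 hit [D]
7: W B0 → L0 miss wb→B3 [D]
8: W B0 → L0 hit [D]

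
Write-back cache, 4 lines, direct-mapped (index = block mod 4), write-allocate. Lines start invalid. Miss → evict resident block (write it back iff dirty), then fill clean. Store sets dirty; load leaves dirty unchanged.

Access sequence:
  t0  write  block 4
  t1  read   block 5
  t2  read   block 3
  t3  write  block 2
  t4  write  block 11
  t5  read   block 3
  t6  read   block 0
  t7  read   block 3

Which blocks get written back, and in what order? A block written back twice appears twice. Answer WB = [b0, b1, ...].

WB = [11, 4]

0: W B4 -> L0 miss  d=D]
1: R B5 -> L1 miss  d=-]
2: R B3 -> L3 miss  d=-]
3: W B2 -> L2 miss  d=D]
4: W B11 -> L3 miss  d=D]
5: R B3 -> L3 miss wb->B11  d=-]
6: R B0 -> L0 miss wb->B4  d=-]
7: R B3 -> L3 hit  d=-]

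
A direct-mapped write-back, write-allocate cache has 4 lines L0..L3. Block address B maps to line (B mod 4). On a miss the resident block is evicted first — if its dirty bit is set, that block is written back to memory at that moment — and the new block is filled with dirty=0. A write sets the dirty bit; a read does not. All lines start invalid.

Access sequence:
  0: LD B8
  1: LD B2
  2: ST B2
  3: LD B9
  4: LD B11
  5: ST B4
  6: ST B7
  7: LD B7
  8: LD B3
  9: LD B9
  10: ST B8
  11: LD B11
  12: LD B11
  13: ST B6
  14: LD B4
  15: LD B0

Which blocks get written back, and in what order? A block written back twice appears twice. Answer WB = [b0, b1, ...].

WB = [7, 4, 2, 8]

  0 | R B8 → L0 miss [-]
  1 | R B2 → L2 miss [-]
  2 | W B2 → L2 hit [D]
  3 | R B9 → L1 miss [-]
  4 | R B11 → L3 miss [-]
  5 | W B4 → L0 miss [D]
  6 | W B7 → L3 miss [D]
  7 | R B7 → L3 hit [D]
  8 | R B3 → L3 miss wb→B7 [-]
  9 | R B9 → L1 hit [-]
  10 | W B8 → L0 miss wb→B4 [D]
  11 | R B11 → L3 miss [-]
  12 | R B11 → L3 hit [-]
  13 | W B6 → L2 miss wb→B2 [D]
  14 | R B4 → L0 miss wb→B8 [-]
  15 | R B0 → L0 miss [-]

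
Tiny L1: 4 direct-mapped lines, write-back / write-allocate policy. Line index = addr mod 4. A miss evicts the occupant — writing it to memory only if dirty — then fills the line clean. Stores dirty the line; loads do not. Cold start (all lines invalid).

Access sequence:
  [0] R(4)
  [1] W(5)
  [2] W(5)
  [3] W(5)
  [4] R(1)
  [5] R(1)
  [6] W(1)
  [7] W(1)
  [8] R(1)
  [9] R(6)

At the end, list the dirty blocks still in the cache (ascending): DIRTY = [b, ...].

0: R B4 -> L0 miss  d=-]
1: W B5 -> L1 miss  d=D]
2: W B5 -> L1 hit  d=D]
3: W B5 -> L1 hit  d=D]
4: R B1 -> L1 miss wb->B5  d=-]
5: R B1 -> L1 hit  d=-]
6: W B1 -> L1 hit  d=D]
7: W B1 -> L1 hit  d=D]
8: R B1 -> L1 hit  d=D]
9: R B6 -> L2 miss  d=-]

DIRTY = [1]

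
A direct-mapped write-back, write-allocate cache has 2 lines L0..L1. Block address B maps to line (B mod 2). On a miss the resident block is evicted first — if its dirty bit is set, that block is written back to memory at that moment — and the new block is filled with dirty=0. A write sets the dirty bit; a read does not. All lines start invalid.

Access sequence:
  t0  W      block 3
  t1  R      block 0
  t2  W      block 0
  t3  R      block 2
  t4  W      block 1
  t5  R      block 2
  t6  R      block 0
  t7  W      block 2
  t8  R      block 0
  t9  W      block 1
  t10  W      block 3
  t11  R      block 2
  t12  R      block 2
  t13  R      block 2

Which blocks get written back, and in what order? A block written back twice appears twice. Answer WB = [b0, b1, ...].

  0 | W B3 → L1 miss [D]
  1 | R B0 → L0 miss [-]
  2 | W B0 → L0 hit [D]
  3 | R B2 → L0 miss wb→B0 [-]
  4 | W B1 → L1 miss wb→B3 [D]
  5 | R B2 → L0 hit [-]
  6 | R B0 → L0 miss [-]
  7 | W B2 → L0 miss [D]
  8 | R B0 → L0 miss wb→B2 [-]
  9 | W B1 → L1 hit [D]
  10 | W B3 → L1 miss wb→B1 [D]
  11 | R B2 → L0 miss [-]
  12 | R B2 → L0 hit [-]
  13 | R B2 → L0 hit [-]

WB = [0, 3, 2, 1]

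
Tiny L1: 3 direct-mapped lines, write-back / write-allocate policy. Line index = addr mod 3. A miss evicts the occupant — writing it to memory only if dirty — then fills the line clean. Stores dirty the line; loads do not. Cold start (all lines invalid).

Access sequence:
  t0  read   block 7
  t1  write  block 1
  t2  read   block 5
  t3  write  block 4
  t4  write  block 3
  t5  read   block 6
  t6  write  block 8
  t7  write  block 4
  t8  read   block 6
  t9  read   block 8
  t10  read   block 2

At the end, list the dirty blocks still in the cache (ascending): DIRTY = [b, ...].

DIRTY = [4]

0: R B7 -> L1 miss  d=-]
1: W B1 -> L1 miss  d=D]
2: R B5 -> L2 miss  d=-]
3: W B4 -> L1 miss wb->B1  d=D]
4: W B3 -> L0 miss  d=D]
5: R B6 -> L0 miss wb->B3  d=-]
6: W B8 -> L2 miss  d=D]
7: W B4 -> L1 hit  d=D]
8: R B6 -> L0 hit  d=-]
9: R B8 -> L2 hit  d=D]
10: R B2 -> L2 miss wb->B8  d=-]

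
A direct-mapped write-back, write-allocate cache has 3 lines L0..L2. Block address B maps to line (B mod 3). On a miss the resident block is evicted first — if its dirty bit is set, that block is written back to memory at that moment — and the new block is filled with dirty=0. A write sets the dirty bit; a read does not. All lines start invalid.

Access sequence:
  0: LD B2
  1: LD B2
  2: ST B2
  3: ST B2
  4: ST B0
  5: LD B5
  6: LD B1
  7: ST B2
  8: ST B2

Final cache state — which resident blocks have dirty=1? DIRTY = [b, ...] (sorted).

0: R B2 -> L2 miss  d=-]
1: R B2 -> L2 hit  d=-]
2: W B2 -> L2 hit  d=D]
3: W B2 -> L2 hit  d=D]
4: W B0 -> L0 miss  d=D]
5: R B5 -> L2 miss wb->B2  d=-]
6: R B1 -> L1 miss  d=-]
7: W B2 -> L2 miss  d=D]
8: W B2 -> L2 hit  d=D]

DIRTY = [0, 2]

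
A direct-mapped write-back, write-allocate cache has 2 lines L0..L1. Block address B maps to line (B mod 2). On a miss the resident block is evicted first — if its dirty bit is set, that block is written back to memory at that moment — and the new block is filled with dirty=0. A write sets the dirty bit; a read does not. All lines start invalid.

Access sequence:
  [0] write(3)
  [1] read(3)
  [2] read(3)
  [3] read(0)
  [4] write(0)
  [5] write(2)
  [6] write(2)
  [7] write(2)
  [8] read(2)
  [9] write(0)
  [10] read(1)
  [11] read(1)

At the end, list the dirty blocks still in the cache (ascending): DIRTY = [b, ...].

  0 | W B3 → L1 miss [D]
  1 | R B3 → L1 hit [D]
  2 | R B3 → L1 hit [D]
  3 | R B0 → L0 miss [-]
  4 | W B0 → L0 hit [D]
  5 | W B2 → L0 miss wb→B0 [D]
  6 | W B2 → L0 hit [D]
  7 | W B2 → L0 hit [D]
  8 | R B2 → L0 hit [D]
  9 | W B0 → L0 miss wb→B2 [D]
  10 | R B1 → L1 miss wb→B3 [-]
  11 | R B1 → L1 hit [-]

DIRTY = [0]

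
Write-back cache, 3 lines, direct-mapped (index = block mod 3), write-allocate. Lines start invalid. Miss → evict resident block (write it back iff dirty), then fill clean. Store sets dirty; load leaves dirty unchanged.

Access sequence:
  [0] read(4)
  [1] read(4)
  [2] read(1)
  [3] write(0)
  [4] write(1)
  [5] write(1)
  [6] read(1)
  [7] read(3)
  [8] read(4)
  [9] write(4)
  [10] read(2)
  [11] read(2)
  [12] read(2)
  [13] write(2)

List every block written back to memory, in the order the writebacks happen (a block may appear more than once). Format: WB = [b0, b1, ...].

0: R B4 -> L1 miss  d=-]
1: R B4 -> L1 hit  d=-]
2: R B1 -> L1 miss  d=-]
3: W B0 -> L0 miss  d=D]
4: W B1 -> L1 hit  d=D]
5: W B1 -> L1 hit  d=D]
6: R B1 -> L1 hit  d=D]
7: R B3 -> L0 miss wb->B0  d=-]
8: R B4 -> L1 miss wb->B1  d=-]
9: W B4 -> L1 hit  d=D]
10: R B2 -> L2 miss  d=-]
11: R B2 -> L2 hit  d=-]
12: R B2 -> L2 hit  d=-]
13: W B2 -> L2 hit  d=D]

WB = [0, 1]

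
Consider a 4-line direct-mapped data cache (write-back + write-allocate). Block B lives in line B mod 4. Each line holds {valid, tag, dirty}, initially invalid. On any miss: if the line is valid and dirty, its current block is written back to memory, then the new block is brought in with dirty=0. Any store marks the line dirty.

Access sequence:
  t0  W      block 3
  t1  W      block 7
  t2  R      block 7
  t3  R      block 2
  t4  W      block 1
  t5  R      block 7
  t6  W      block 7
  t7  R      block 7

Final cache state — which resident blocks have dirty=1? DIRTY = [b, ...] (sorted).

0: W B3 → L3 miss [D]
1: W B7 → L3 miss wb→B3 [D]
2: R B7 → L3 hit [D]
3: R B2 → L2 miss [-]
4: W B1 → L1 miss [D]
5: R B7 → L3 hit [D]
6: W B7 → L3 hit [D]
7: R B7 → L3 hit [D]

DIRTY = [1, 7]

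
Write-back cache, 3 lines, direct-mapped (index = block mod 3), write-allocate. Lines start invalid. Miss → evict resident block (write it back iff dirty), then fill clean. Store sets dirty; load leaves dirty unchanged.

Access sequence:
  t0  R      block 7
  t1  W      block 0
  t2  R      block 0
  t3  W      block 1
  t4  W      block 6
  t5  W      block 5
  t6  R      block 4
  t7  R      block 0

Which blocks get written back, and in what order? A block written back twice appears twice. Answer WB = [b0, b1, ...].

0: R B7 → L1 miss [-]
1: W B0 → L0 miss [D]
2: R B0 → L0 hit [D]
3: W B1 → L1 miss [D]
4: W B6 → L0 miss wb→B0 [D]
5: W B5 → L2 miss [D]
6: R B4 → L1 miss wb→B1 [-]
7: R B0 → L0 miss wb→B6 [-]

WB = [0, 1, 6]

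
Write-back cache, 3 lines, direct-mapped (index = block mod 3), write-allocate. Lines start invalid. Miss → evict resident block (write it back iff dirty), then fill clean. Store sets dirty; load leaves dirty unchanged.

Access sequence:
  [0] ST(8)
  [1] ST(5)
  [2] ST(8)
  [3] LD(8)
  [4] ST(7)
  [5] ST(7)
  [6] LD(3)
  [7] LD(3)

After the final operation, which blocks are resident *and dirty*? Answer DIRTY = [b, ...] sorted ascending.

DIRTY = [7, 8]

  0 | W B8 → L2 miss [D]
  1 | W B5 → L2 miss wb→B8 [D]
  2 | W B8 → L2 miss wb→B5 [D]
  3 | R B8 → L2 hit [D]
  4 | W B7 → L1 miss [D]
  5 | W B7 → L1 hit [D]
  6 | R B3 → L0 miss [-]
  7 | R B3 → L0 hit [-]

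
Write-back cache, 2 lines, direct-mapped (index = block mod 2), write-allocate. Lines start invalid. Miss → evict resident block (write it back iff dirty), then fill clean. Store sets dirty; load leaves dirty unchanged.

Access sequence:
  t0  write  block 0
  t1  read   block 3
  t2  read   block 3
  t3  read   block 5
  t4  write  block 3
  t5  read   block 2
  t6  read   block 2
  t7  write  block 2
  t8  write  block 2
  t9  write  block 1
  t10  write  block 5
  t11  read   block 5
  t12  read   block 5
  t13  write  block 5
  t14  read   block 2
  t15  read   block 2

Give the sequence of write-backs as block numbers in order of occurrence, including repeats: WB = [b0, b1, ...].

0: W B0 -> L0 miss  d=D]
1: R B3 -> L1 miss  d=-]
2: R B3 -> L1 hit  d=-]
3: R B5 -> L1 miss  d=-]
4: W B3 -> L1 miss  d=D]
5: R B2 -> L0 miss wb->B0  d=-]
6: R B2 -> L0 hit  d=-]
7: W B2 -> L0 hit  d=D]
8: W B2 -> L0 hit  d=D]
9: W B1 -> L1 miss wb->B3  d=D]
10: W B5 -> L1 miss wb->B1  d=D]
11: R B5 -> L1 hit  d=D]
12: R B5 -> L1 hit  d=D]
13: W B5 -> L1 hit  d=D]
14: R B2 -> L0 hit  d=D]
15: R B2 -> L0 hit  d=D]

WB = [0, 3, 1]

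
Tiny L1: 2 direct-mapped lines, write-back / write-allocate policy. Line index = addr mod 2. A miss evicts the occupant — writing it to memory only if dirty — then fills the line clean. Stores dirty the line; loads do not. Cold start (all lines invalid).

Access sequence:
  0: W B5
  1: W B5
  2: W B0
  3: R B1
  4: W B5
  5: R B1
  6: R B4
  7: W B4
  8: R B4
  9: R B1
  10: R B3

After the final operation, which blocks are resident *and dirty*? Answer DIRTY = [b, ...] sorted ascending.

DIRTY = [4]

0: W B5 → L1 miss [D]
1: W B5 → L1 hit [D]
2: W B0 → L0 miss [D]
3: R B1 → L1 miss wb→B5 [-]
4: W B5 → L1 miss [D]
5: R B1 → L1 miss wb→B5 [-]
6: R B4 → L0 miss wb→B0 [-]
7: W B4 → L0 hit [D]
8: R B4 → L0 hit [D]
9: R B1 → L1 hit [-]
10: R B3 → L1 miss [-]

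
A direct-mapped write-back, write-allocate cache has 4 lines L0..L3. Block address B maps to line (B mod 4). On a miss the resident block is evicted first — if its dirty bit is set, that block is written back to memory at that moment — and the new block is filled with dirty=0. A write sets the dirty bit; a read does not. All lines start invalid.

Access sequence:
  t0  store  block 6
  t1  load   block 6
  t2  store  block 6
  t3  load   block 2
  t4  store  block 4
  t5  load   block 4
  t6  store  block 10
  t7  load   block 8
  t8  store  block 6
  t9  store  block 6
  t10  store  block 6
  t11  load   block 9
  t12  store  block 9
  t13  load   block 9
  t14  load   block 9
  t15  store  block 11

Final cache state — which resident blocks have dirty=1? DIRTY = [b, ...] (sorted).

DIRTY = [6, 9, 11]

0: W B6 -> L2 miss  d=D]
1: R B6 -> L2 hit  d=D]
2: W B6 -> L2 hit  d=D]
3: R B2 -> L2 miss wb->B6  d=-]
4: W B4 -> L0 miss  d=D]
5: R B4 -> L0 hit  d=D]
6: W B10 -> L2 miss  d=D]
7: R B8 -> L0 miss wb->B4  d=-]
8: W B6 -> L2 miss wb->B10  d=D]
9: W B6 -> L2 hit  d=D]
10: W B6 -> L2 hit  d=D]
11: R B9 -> L1 miss  d=-]
12: W B9 -> L1 hit  d=D]
13: R B9 -> L1 hit  d=D]
14: R B9 -> L1 hit  d=D]
15: W B11 -> L3 miss  d=D]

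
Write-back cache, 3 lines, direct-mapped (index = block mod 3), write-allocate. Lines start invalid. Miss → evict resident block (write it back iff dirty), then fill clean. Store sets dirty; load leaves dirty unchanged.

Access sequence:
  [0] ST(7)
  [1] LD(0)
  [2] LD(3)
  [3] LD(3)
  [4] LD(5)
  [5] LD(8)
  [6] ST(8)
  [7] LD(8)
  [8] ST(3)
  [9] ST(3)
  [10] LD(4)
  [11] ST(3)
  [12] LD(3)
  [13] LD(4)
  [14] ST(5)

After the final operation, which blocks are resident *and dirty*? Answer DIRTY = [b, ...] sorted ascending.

0: W B7 -> L1 miss  d=D]
1: R B0 -> L0 miss  d=-]
2: R B3 -> L0 miss  d=-]
3: R B3 -> L0 hit  d=-]
4: R B5 -> L2 miss  d=-]
5: R B8 -> L2 miss  d=-]
6: W B8 -> L2 hit  d=D]
7: R B8 -> L2 hit  d=D]
8: W B3 -> L0 hit  d=D]
9: W B3 -> L0 hit  d=D]
10: R B4 -> L1 miss wb->B7  d=-]
11: W B3 -> L0 hit  d=D]
12: R B3 -> L0 hit  d=D]
13: R B4 -> L1 hit  d=-]
14: W B5 -> L2 miss wb->B8  d=D]

DIRTY = [3, 5]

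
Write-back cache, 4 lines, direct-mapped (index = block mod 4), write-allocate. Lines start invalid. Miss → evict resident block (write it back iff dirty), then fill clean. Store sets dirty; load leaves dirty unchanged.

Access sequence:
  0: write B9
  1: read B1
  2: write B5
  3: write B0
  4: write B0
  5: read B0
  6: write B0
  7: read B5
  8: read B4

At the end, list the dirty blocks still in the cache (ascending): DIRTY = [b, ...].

0: W B9 -> L1 miss  d=D]
1: R B1 -> L1 miss wb->B9  d=-]
2: W B5 -> L1 miss  d=D]
3: W B0 -> L0 miss  d=D]
4: W B0 -> L0 hit  d=D]
5: R B0 -> L0 hit  d=D]
6: W B0 -> L0 hit  d=D]
7: R B5 -> L1 hit  d=D]
8: R B4 -> L0 miss wb->B0  d=-]

DIRTY = [5]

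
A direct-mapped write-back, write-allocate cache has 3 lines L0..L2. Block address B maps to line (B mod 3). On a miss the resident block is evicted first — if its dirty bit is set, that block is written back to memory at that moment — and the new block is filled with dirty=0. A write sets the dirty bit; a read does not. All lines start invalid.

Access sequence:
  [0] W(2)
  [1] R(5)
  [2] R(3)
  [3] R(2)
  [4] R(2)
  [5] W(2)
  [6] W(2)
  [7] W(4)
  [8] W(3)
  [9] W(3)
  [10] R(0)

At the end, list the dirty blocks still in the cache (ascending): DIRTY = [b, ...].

DIRTY = [2, 4]

  0 | W B2 → L2 miss [D]
  1 | R B5 → L2 miss wb→B2 [-]
  2 | R B3 → L0 miss [-]
  3 | R B2 → L2 miss [-]
  4 | R B2 → L2 hit [-]
  5 | W B2 → L2 hit [D]
  6 | W B2 → L2 hit [D]
  7 | W B4 → L1 miss [D]
  8 | W B3 → L0 hit [D]
  9 | W B3 → L0 hit [D]
  10 | R B0 → L0 miss wb→B3 [-]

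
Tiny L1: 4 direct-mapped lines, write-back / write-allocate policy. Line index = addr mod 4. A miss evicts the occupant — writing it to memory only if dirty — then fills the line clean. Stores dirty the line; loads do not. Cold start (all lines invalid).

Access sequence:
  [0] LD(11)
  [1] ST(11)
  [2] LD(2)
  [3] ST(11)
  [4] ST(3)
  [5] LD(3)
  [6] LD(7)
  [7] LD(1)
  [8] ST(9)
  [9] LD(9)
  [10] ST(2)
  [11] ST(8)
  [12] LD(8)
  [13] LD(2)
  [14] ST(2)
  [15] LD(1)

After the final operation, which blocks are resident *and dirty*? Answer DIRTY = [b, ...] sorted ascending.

  0 | R B11 → L3 miss [-]
  1 | W B11 → L3 hit [D]
  2 | R B2 → L2 miss [-]
  3 | W B11 → L3 hit [D]
  4 | W B3 → L3 miss wb→B11 [D]
  5 | R B3 → L3 hit [D]
  6 | R B7 → L3 miss wb→B3 [-]
  7 | R B1 → L1 miss [-]
  8 | W B9 → L1 miss [D]
  9 | R B9 → L1 hit [D]
  10 | W B2 → L2 hit [D]
  11 | W B8 → L0 miss [D]
  12 | R B8 → L0 hit [D]
  13 | R B2 → L2 hit [D]
  14 | W B2 → L2 hit [D]
  15 | R B1 → L1 miss wb→B9 [-]

DIRTY = [2, 8]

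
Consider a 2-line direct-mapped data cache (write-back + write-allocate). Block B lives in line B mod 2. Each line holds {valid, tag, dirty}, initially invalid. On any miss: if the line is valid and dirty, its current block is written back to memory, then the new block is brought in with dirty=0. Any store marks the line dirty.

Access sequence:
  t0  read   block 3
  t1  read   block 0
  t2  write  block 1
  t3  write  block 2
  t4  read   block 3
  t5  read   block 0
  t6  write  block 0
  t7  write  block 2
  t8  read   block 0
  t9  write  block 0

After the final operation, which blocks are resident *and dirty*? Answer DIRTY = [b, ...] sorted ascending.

0: R B3 -> L1 miss  d=-]
1: R B0 -> L0 miss  d=-]
2: W B1 -> L1 miss  d=D]
3: W B2 -> L0 miss  d=D]
4: R B3 -> L1 miss wb->B1  d=-]
5: R B0 -> L0 miss wb->B2  d=-]
6: W B0 -> L0 hit  d=D]
7: W B2 -> L0 miss wb->B0  d=D]
8: R B0 -> L0 miss wb->B2  d=-]
9: W B0 -> L0 hit  d=D]

DIRTY = [0]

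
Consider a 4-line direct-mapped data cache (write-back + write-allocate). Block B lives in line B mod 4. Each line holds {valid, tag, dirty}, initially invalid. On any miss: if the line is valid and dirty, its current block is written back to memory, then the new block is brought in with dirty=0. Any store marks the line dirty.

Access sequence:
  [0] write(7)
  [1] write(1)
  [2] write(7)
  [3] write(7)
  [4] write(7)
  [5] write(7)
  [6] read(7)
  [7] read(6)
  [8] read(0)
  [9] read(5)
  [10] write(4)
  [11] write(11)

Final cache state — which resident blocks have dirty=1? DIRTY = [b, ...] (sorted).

0: W B7 → L3 miss [D]
1: W B1 → L1 miss [D]
2: W B7 → L3 hit [D]
3: W B7 → L3 hit [D]
4: W B7 → L3 hit [D]
5: W B7 → L3 hit [D]
6: R B7 → L3 hit [D]
7: R B6 → L2 miss [-]
8: R B0 → L0 miss [-]
9: R B5 → L1 miss wb→B1 [-]
10: W B4 → L0 miss [D]
11: W B11 → L3 miss wb→B7 [D]

DIRTY = [4, 11]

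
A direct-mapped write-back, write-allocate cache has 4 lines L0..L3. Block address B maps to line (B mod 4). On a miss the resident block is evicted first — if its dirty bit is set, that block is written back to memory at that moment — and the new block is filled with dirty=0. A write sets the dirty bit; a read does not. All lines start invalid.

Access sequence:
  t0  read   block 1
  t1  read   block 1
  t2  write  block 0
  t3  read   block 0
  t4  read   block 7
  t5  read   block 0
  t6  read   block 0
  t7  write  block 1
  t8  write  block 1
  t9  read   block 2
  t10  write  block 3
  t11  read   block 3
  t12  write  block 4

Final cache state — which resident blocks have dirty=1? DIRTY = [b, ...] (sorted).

  0 | R B1 → L1 miss [-]
  1 | R B1 → L1 hit [-]
  2 | W B0 → L0 miss [D]
  3 | R B0 → L0 hit [D]
  4 | R B7 → L3 miss [-]
  5 | R B0 → L0 hit [D]
  6 | R B0 → L0 hit [D]
  7 | W B1 → L1 hit [D]
  8 | W B1 → L1 hit [D]
  9 | R B2 → L2 miss [-]
  10 | W B3 → L3 miss [D]
  11 | R B3 → L3 hit [D]
  12 | W B4 → L0 miss wb→B0 [D]

DIRTY = [1, 3, 4]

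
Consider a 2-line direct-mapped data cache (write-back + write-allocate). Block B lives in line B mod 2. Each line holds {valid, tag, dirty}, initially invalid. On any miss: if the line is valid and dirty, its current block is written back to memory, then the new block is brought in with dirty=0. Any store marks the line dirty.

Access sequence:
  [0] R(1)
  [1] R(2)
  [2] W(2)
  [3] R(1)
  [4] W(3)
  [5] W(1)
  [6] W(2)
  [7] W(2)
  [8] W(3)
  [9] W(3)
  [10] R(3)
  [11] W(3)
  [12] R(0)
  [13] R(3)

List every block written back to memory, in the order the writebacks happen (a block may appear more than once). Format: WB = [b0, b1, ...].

0: R B1 → L1 miss [-]
1: R B2 → L0 miss [-]
2: W B2 → L0 hit [D]
3: R B1 → L1 hit [-]
4: W B3 → L1 miss [D]
5: W B1 → L1 miss wb→B3 [D]
6: W B2 → L0 hit [D]
7: W B2 → L0 hit [D]
8: W B3 → L1 miss wb→B1 [D]
9: W B3 → L1 hit [D]
10: R B3 → L1 hit [D]
11: W B3 → L1 hit [D]
12: R B0 → L0 miss wb→B2 [-]
13: R B3 → L1 hit [D]

WB = [3, 1, 2]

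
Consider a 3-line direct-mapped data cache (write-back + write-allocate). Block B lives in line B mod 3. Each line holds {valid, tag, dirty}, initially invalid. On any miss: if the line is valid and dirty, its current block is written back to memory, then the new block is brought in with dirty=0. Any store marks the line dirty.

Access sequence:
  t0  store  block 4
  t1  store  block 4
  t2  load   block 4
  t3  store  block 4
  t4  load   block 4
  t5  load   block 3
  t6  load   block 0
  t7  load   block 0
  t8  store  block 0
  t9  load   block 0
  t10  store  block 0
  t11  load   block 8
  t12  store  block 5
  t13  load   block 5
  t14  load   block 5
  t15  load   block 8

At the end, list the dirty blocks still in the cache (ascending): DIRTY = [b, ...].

  0 | W B4 → L1 miss [D]
  1 | W B4 → L1 hit [D]
  2 | R B4 → L1 hit [D]
  3 | W B4 → L1 hit [D]
  4 | R B4 → L1 hit [D]
  5 | R B3 → L0 miss [-]
  6 | R B0 → L0 miss [-]
  7 | R B0 → L0 hit [-]
  8 | W B0 → L0 hit [D]
  9 | R B0 → L0 hit [D]
  10 | W B0 → L0 hit [D]
  11 | R B8 → L2 miss [-]
  12 | W B5 → L2 miss [D]
  13 | R B5 → L2 hit [D]
  14 | R B5 → L2 hit [D]
  15 | R B8 → L2 miss wb→B5 [-]

DIRTY = [0, 4]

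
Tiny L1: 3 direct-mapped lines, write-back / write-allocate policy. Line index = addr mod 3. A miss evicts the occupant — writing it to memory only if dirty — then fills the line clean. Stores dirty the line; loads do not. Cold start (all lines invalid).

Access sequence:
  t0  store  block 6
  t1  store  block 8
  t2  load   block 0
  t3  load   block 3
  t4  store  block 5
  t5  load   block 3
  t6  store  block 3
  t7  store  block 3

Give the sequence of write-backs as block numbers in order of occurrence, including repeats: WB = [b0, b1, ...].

WB = [6, 8]

0: W B6 -> L0 miss  d=D]
1: W B8 -> L2 miss  d=D]
2: R B0 -> L0 miss wb->B6  d=-]
3: R B3 -> L0 miss  d=-]
4: W B5 -> L2 miss wb->B8  d=D]
5: R B3 -> L0 hit  d=-]
6: W B3 -> L0 hit  d=D]
7: W B3 -> L0 hit  d=D]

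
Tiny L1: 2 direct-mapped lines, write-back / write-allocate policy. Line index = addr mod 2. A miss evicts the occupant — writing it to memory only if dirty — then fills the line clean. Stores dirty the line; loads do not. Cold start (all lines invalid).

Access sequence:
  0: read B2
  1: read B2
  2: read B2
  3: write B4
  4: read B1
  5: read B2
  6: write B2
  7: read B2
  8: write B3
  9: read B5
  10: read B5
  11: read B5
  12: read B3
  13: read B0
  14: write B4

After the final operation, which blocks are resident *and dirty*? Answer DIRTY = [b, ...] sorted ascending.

0: R B2 -> L0 miss  d=-]
1: R B2 -> L0 hit  d=-]
2: R B2 -> L0 hit  d=-]
3: W B4 -> L0 miss  d=D]
4: R B1 -> L1 miss  d=-]
5: R B2 -> L0 miss wb->B4  d=-]
6: W B2 -> L0 hit  d=D]
7: R B2 -> L0 hit  d=D]
8: W B3 -> L1 miss  d=D]
9: R B5 -> L1 miss wb->B3  d=-]
10: R B5 -> L1 hit  d=-]
11: R B5 -> L1 hit  d=-]
12: R B3 -> L1 miss  d=-]
13: R B0 -> L0 miss wb->B2  d=-]
14: W B4 -> L0 miss  d=D]

DIRTY = [4]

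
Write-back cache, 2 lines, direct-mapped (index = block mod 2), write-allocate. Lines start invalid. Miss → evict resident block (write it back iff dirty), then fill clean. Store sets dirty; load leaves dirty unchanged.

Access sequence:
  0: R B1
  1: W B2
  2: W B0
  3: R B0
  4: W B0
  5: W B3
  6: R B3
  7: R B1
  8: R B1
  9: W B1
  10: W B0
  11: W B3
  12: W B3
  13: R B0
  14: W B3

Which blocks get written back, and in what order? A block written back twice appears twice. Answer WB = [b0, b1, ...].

  0 | R B1 → L1 miss [-]
  1 | W B2 → L0 miss [D]
  2 | W B0 → L0 miss wb→B2 [D]
  3 | R B0 → L0 hit [D]
  4 | W B0 → L0 hit [D]
  5 | W B3 → L1 miss [D]
  6 | R B3 → L1 hit [D]
  7 | R B1 → L1 miss wb→B3 [-]
  8 | R B1 → L1 hit [-]
  9 | W B1 → L1 hit [D]
  10 | W B0 → L0 hit [D]
  11 | W B3 → L1 miss wb→B1 [D]
  12 | W B3 → L1 hit [D]
  13 | R B0 → L0 hit [D]
  14 | W B3 → L1 hit [D]

WB = [2, 3, 1]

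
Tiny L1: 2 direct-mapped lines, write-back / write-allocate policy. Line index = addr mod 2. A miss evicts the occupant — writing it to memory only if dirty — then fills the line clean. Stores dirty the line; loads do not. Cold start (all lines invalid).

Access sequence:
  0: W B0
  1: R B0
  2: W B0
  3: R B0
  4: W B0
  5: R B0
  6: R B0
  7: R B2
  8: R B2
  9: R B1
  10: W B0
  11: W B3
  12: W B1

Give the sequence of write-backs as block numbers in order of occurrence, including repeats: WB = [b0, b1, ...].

WB = [0, 3]

  0 | W B0 → L0 miss [D]
  1 | R B0 → L0 hit [D]
  2 | W B0 → L0 hit [D]
  3 | R B0 → L0 hit [D]
  4 | W B0 → L0 hit [D]
  5 | R B0 → L0 hit [D]
  6 | R B0 → L0 hit [D]
  7 | R B2 → L0 miss wb→B0 [-]
  8 | R B2 → L0 hit [-]
  9 | R B1 → L1 miss [-]
  10 | W B0 → L0 miss [D]
  11 | W B3 → L1 miss [D]
  12 | W B1 → L1 miss wb→B3 [D]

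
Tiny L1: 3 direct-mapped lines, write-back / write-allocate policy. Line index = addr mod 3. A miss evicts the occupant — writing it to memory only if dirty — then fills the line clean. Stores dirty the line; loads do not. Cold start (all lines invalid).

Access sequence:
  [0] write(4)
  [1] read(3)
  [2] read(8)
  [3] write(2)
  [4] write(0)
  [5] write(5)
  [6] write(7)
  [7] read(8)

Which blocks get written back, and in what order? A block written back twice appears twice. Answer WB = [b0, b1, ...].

  0 | W B4 → L1 miss [D]
  1 | R B3 → L0 miss [-]
  2 | R B8 → L2 miss [-]
  3 | W B2 → L2 miss [D]
  4 | W B0 → L0 miss [D]
  5 | W B5 → L2 miss wb→B2 [D]
  6 | W B7 → L1 miss wb→B4 [D]
  7 | R B8 → L2 miss wb→B5 [-]

WB = [2, 4, 5]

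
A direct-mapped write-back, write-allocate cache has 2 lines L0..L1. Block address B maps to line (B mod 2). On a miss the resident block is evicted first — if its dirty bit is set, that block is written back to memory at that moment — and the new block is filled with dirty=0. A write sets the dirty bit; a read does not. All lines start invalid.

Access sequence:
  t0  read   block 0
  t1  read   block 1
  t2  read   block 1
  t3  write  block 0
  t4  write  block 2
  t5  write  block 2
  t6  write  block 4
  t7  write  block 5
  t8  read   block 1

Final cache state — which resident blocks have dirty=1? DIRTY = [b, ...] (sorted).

0: R B0 -> L0 miss  d=-]
1: R B1 -> L1 miss  d=-]
2: R B1 -> L1 hit  d=-]
3: W B0 -> L0 hit  d=D]
4: W B2 -> L0 miss wb->B0  d=D]
5: W B2 -> L0 hit  d=D]
6: W B4 -> L0 miss wb->B2  d=D]
7: W B5 -> L1 miss  d=D]
8: R B1 -> L1 miss wb->B5  d=-]

DIRTY = [4]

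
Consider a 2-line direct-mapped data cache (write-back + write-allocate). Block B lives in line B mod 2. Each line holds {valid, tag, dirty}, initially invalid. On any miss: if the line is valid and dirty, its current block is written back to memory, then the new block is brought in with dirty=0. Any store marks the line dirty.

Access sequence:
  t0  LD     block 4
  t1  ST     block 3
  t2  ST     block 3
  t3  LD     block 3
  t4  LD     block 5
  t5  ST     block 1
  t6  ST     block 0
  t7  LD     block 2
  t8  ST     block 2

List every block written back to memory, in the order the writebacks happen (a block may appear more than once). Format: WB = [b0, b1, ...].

0: R B4 -> L0 miss  d=-]
1: W B3 -> L1 miss  d=D]
2: W B3 -> L1 hit  d=D]
3: R B3 -> L1 hit  d=D]
4: R B5 -> L1 miss wb->B3  d=-]
5: W B1 -> L1 miss  d=D]
6: W B0 -> L0 miss  d=D]
7: R B2 -> L0 miss wb->B0  d=-]
8: W B2 -> L0 hit  d=D]

WB = [3, 0]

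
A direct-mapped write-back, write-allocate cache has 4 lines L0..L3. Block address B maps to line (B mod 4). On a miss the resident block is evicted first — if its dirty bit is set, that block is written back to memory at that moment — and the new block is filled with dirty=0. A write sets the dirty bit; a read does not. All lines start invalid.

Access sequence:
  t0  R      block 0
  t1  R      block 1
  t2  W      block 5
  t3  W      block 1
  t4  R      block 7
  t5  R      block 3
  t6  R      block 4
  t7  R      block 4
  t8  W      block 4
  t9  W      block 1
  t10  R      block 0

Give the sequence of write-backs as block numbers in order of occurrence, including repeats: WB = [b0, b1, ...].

WB = [5, 4]

0: R B0 -> L0 miss  d=-]
1: R B1 -> L1 miss  d=-]
2: W B5 -> L1 miss  d=D]
3: W B1 -> L1 miss wb->B5  d=D]
4: R B7 -> L3 miss  d=-]
5: R B3 -> L3 miss  d=-]
6: R B4 -> L0 miss  d=-]
7: R B4 -> L0 hit  d=-]
8: W B4 -> L0 hit  d=D]
9: W B1 -> L1 hit  d=D]
10: R B0 -> L0 miss wb->B4  d=-]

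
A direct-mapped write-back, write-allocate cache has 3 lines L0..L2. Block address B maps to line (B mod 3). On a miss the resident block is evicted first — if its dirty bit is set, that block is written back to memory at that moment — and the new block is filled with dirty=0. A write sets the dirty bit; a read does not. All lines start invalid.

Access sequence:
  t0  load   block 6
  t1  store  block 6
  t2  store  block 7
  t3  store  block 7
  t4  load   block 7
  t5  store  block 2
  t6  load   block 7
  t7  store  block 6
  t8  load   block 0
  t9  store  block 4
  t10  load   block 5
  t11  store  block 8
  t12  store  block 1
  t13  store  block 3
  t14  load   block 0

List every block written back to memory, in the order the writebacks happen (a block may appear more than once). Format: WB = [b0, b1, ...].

0: R B6 -> L0 miss  d=-]
1: W B6 -> L0 hit  d=D]
2: W B7 -> L1 miss  d=D]
3: W B7 -> L1 hit  d=D]
4: R B7 -> L1 hit  d=D]
5: W B2 -> L2 miss  d=D]
6: R B7 -> L1 hit  d=D]
7: W B6 -> L0 hit  d=D]
8: R B0 -> L0 miss wb->B6  d=-]
9: W B4 -> L1 miss wb->B7  d=D]
10: R B5 -> L2 miss wb->B2  d=-]
11: W B8 -> L2 miss  d=D]
12: W B1 -> L1 miss wb->B4  d=D]
13: W B3 -> L0 miss  d=D]
14: R B0 -> L0 miss wb->B3  d=-]

WB = [6, 7, 2, 4, 3]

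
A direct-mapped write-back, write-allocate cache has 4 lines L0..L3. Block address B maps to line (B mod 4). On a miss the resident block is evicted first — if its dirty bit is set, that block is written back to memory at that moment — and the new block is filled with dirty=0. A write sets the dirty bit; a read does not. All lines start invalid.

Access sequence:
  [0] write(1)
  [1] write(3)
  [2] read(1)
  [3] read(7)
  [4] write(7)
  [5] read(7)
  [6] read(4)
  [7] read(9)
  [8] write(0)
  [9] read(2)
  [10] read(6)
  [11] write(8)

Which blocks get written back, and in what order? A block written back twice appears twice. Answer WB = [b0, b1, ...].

0: W B1 → L1 miss [D]
1: W B3 → L3 miss [D]
2: R B1 → L1 hit [D]
3: R B7 → L3 miss wb→B3 [-]
4: W B7 → L3 hit [D]
5: R B7 → L3 hit [D]
6: R B4 → L0 miss [-]
7: R B9 → L1 miss wb→B1 [-]
8: W B0 → L0 miss [D]
9: R B2 → L2 miss [-]
10: R B6 → L2 miss [-]
11: W B8 → L0 miss wb→B0 [D]

WB = [3, 1, 0]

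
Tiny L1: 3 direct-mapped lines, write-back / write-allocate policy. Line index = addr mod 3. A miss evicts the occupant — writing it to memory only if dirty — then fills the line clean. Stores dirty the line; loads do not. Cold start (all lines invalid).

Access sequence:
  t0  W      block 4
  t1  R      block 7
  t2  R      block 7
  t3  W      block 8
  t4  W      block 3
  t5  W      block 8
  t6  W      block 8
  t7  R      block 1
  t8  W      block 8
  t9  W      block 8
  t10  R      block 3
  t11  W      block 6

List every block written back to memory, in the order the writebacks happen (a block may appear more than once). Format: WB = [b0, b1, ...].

  0 | W B4 → L1 miss [D]
  1 | R B7 → L1 miss wb→B4 [-]
  2 | R B7 → L1 hit [-]
  3 | W B8 → L2 miss [D]
  4 | W B3 → L0 miss [D]
  5 | W B8 → L2 hit [D]
  6 | W B8 → L2 hit [D]
  7 | R B1 → L1 miss [-]
  8 | W B8 → L2 hit [D]
  9 | W B8 → L2 hit [D]
  10 | R B3 → L0 hit [D]
  11 | W B6 → L0 miss wb→B3 [D]

WB = [4, 3]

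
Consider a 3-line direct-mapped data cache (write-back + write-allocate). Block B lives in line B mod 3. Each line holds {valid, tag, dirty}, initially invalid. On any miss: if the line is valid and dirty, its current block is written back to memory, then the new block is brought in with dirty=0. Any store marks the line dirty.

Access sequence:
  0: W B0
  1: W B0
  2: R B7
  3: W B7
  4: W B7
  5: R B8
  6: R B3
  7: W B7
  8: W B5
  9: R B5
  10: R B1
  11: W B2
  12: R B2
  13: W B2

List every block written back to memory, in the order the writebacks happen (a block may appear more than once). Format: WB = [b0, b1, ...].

  0 | W B0 → L0 miss [D]
  1 | W B0 → L0 hit [D]
  2 | R B7 → L1 miss [-]
  3 | W B7 → L1 hit [D]
  4 | W B7 → L1 hit [D]
  5 | R B8 → L2 miss [-]
  6 | R B3 → L0 miss wb→B0 [-]
  7 | W B7 → L1 hit [D]
  8 | W B5 → L2 miss [D]
  9 | R B5 → L2 hit [D]
  10 | R B1 → L1 miss wb→B7 [-]
  11 | W B2 → L2 miss wb→B5 [D]
  12 | R B2 → L2 hit [D]
  13 | W B2 → L2 hit [D]

WB = [0, 7, 5]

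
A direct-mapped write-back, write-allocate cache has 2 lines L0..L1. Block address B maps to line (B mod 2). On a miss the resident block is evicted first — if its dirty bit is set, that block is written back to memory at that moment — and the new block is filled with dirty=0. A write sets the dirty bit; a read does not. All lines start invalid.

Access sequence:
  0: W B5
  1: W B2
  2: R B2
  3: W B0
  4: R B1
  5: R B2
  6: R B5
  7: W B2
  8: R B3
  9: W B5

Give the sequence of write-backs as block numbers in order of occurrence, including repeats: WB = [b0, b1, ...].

WB = [2, 5, 0]

0: W B5 → L1 miss [D]
1: W B2 → L0 miss [D]
2: R B2 → L0 hit [D]
3: W B0 → L0 miss wb→B2 [D]
4: R B1 → L1 miss wb→B5 [-]
5: R B2 → L0 miss wb→B0 [-]
6: R B5 → L1 miss [-]
7: W B2 → L0 hit [D]
8: R B3 → L1 miss [-]
9: W B5 → L1 miss [D]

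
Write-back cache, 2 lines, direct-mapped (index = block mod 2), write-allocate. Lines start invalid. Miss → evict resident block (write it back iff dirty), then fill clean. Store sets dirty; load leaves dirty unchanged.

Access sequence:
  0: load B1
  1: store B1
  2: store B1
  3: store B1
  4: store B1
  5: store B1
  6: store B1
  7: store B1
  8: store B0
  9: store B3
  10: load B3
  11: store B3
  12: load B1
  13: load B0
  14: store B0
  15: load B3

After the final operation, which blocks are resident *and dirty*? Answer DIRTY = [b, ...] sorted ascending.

DIRTY = [0]

0: R B1 -> L1 miss  d=-]
1: W B1 -> L1 hit  d=D]
2: W B1 -> L1 hit  d=D]
3: W B1 -> L1 hit  d=D]
4: W B1 -> L1 hit  d=D]
5: W B1 -> L1 hit  d=D]
6: W B1 -> L1 hit  d=D]
7: W B1 -> L1 hit  d=D]
8: W B0 -> L0 miss  d=D]
9: W B3 -> L1 miss wb->B1  d=D]
10: R B3 -> L1 hit  d=D]
11: W B3 -> L1 hit  d=D]
12: R B1 -> L1 miss wb->B3  d=-]
13: R B0 -> L0 hit  d=D]
14: W B0 -> L0 hit  d=D]
15: R B3 -> L1 miss  d=-]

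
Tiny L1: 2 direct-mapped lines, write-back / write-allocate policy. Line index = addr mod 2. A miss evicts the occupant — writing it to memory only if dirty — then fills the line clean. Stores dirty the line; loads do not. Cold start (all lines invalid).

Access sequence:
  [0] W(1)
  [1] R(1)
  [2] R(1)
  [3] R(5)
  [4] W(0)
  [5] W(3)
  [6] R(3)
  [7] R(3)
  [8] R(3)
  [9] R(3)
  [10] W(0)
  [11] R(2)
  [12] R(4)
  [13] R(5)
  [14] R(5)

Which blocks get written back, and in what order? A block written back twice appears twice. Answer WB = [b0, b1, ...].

0: W B1 → L1 miss [D]
1: R B1 → L1 hit [D]
2: R B1 → L1 hit [D]
3: R B5 → L1 miss wb→B1 [-]
4: W B0 → L0 miss [D]
5: W B3 → L1 miss [D]
6: R B3 → L1 hit [D]
7: R B3 → L1 hit [D]
8: R B3 → L1 hit [D]
9: R B3 → L1 hit [D]
10: W B0 → L0 hit [D]
11: R B2 → L0 miss wb→B0 [-]
12: R B4 → L0 miss [-]
13: R B5 → L1 miss wb→B3 [-]
14: R B5 → L1 hit [-]

WB = [1, 0, 3]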